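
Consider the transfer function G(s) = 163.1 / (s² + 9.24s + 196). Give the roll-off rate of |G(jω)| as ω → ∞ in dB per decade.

With 0 zeros and 2 poles, the high-frequency asymptotic slope is 20 × (0 − 2) = -40 dB/decade.

-40 dB/decade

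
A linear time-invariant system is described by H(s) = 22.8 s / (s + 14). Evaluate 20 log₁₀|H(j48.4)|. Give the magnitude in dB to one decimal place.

26.8 dB

|j48.4| = 48.4
|j48.4 + 14| = √(48.4² + 14²) = 50.38
|H(j48.4)| = 22.8 × 48.4 / 50.38 = 21.902
20 log₁₀(21.902) = 26.81 dB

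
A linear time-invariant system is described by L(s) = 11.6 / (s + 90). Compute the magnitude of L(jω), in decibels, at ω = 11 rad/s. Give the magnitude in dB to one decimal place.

|j11 + 90| = √(11² + 90²) = 90.67
|L(j11)| = 11.6 / 90.67 = 0.12794
20 log₁₀(0.12794) = -17.86 dB

-17.9 dB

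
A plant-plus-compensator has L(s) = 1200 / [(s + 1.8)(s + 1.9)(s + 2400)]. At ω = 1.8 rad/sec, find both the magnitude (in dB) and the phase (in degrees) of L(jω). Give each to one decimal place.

|L| = -22.5 dB, ∠L = -88.5°

|j1.8 + 1.8| = √(1.8² + 1.8²) = 2.546
|j1.8 + 1.9| = √(1.8² + 1.9²) = 2.617
|j1.8 + 2400| = √(1.8² + 2400²) = 2400
|L(j1.8)| = 1200 / (2.546 × 2.617 × 2400) = 0.075048
20 log₁₀(0.075048) = -22.49 dB
∠(j1.8 + 1.8) = arctan(1.8/1.8) = 45.00°
∠(j1.8 + 1.9) = arctan(1.8/1.9) = 43.45°
∠(j1.8 + 2400) = arctan(1.8/2400) = 0.04°
∠L(j1.8) = − (45.00° + 43.45° + 0.04°) = -88.49°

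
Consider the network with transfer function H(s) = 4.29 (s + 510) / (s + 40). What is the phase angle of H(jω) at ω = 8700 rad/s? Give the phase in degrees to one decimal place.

-3.1°

∠(j8700 + 510) = arctan(8700/510) = 86.65°
∠(j8700 + 40) = arctan(8700/40) = 89.74°
∠H(j8700) = 86.65° − 89.74° = -3.09°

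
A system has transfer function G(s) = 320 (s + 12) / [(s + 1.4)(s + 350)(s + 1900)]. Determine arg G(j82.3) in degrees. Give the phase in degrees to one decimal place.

-23.0°

∠(j82.3 + 12) = arctan(82.3/12) = 81.70°
∠(j82.3 + 1.4) = arctan(82.3/1.4) = 89.03°
∠(j82.3 + 350) = arctan(82.3/350) = 13.23°
∠(j82.3 + 1900) = arctan(82.3/1900) = 2.48°
∠G(j82.3) = 81.70° − (89.03° + 13.23° + 2.48°) = -23.03°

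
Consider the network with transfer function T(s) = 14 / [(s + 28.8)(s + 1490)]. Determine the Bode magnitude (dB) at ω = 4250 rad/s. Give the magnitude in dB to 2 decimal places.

|j4250 + 28.8| = √(4250² + 28.8²) = 4250
|j4250 + 1490| = √(4250² + 1490²) = 4504
|T(j4250)| = 14 / (4250 × 4504) = 7.3142e-07
20 log₁₀(7.3142e-07) = -122.717 dB

-122.72 dB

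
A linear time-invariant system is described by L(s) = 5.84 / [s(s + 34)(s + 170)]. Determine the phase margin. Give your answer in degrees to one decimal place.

Gain crossover: |L(jω)| = 1 at ω ≈ 0.00101 rad s⁻¹.
∠L(j0.00101) = −90° − arctan(0.00101/34) − arctan(0.00101/170) ≈ -90.00°
PM = 180° + (-90.00°) = 90.00°

90.0 deg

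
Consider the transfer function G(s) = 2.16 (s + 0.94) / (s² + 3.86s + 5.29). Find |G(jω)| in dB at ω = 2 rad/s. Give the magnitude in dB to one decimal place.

|j2 + 0.94| = √(2² + 0.94²) = 2.21
|(j2)² + 3.86(j2) + 5.29| = |1.29 + j7.72| = 7.827
|G(j2)| = 2.16 × 2.21 / 7.827 = 0.60985
20 log₁₀(0.60985) = -4.30 dB

-4.3 dB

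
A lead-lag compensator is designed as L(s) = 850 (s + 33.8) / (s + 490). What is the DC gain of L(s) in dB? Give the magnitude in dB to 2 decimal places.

35.36 dB

L(0) = 850 × 33.8 / 490 = 58.633
20 log₁₀(58.633) = 35.363 dB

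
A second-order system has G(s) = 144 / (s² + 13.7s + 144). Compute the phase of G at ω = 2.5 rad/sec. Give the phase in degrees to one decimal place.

-14.0°

∠[(j2.5)² + 13.7(j2.5) + 144] = ∠[137.75 + j34.25] = 13.96°
∠G(j2.5) = −13.96° = -13.96°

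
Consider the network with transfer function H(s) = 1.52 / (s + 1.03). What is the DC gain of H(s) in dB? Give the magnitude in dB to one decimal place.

H(0) = 1.52 / 1.03 = 1.4757
20 log₁₀(1.4757) = 3.38 dB

3.4 dB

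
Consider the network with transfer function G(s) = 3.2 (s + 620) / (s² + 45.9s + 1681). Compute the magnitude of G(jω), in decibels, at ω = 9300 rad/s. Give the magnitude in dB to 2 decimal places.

|j9300 + 620| = √(9300² + 620²) = 9321
|(j9300)² + 45.9(j9300) + 1681| = |-8.6488e+07 + j4.2687e+05| = 8.649e+07
|G(j9300)| = 3.2 × 9321 / 8.649e+07 = 0.00034485
20 log₁₀(0.00034485) = -69.247 dB

-69.25 dB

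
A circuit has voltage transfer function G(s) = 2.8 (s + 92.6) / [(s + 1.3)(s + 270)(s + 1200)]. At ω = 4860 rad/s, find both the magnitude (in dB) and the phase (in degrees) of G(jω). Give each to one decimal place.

|j4860 + 92.6| = √(4860² + 92.6²) = 4861
|j4860 + 1.3| = √(4860² + 1.3²) = 4860
|j4860 + 270| = √(4860² + 270²) = 4867
|j4860 + 1200| = √(4860² + 1200²) = 5006
|G(j4860)| = 2.8 × 4861 / (4860 × 4867 × 5006) = 1.1493e-07
20 log₁₀(1.1493e-07) = -138.79 dB
∠(j4860 + 92.6) = arctan(4860/92.6) = 88.91°
∠(j4860 + 1.3) = arctan(4860/1.3) = 89.98°
∠(j4860 + 270) = arctan(4860/270) = 86.82°
∠(j4860 + 1200) = arctan(4860/1200) = 76.13°
∠G(j4860) = 88.91° − (89.98° + 86.82° + 76.13°) = -164.03°

|G| = -138.8 dB, ∠G = -164.0°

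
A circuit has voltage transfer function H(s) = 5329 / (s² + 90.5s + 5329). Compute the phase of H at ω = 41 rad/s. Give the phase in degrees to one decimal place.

-45.5°

∠[(j41)² + 90.5(j41) + 5329] = ∠[3648 + j3710.5] = 45.49°
∠H(j41) = −45.49° = -45.49°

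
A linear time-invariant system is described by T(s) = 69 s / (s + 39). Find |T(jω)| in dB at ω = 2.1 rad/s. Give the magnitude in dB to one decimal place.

|j2.1| = 2.1
|j2.1 + 39| = √(2.1² + 39²) = 39.06
|T(j2.1)| = 69 × 2.1 / 39.06 = 3.71
20 log₁₀(3.71) = 11.39 dB

11.4 dB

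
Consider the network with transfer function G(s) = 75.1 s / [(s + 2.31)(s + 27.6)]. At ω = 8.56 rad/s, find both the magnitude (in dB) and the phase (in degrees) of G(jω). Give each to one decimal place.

|G| = 8.0 dB, ∠G = -2.1°

|j8.56| = 8.56
|j8.56 + 2.31| = √(8.56² + 2.31²) = 8.866
|j8.56 + 27.6| = √(8.56² + 27.6²) = 28.9
|G(j8.56)| = 75.1 × 8.56 / (8.866 × 28.9) = 2.5091
20 log₁₀(2.5091) = 7.99 dB
∠(j8.56) = 90.00°
∠(j8.56 + 2.31) = arctan(8.56/2.31) = 74.90°
∠(j8.56 + 27.6) = arctan(8.56/27.6) = 17.23°
∠G(j8.56) = 90.00° − (74.90° + 17.23°) = -2.13°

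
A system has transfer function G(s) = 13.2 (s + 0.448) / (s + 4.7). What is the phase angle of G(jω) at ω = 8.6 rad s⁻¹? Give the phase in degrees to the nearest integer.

∠(j8.6 + 0.448) = arctan(8.6/0.448) = 87.02°
∠(j8.6 + 4.7) = arctan(8.6/4.7) = 61.34°
∠G(j8.6) = 87.02° − 61.34° = 25.68°

26°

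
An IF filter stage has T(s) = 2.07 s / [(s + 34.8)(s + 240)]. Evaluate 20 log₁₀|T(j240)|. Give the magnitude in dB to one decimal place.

-44.4 dB

|j240| = 240
|j240 + 34.8| = √(240² + 34.8²) = 242.5
|j240 + 240| = √(240² + 240²) = 339.4
|T(j240)| = 2.07 × 240 / (242.5 × 339.4) = 0.0060357
20 log₁₀(0.0060357) = -44.39 dB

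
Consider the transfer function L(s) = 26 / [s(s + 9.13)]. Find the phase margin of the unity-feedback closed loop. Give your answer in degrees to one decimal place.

73.4°

Gain crossover: |L(jω)| = 1 at ω ≈ 2.73 rad s⁻¹.
∠L(j2.73) = −90° − arctan(2.73/9.13) ≈ -106.64°
PM = 180° + (-106.64°) = 73.36°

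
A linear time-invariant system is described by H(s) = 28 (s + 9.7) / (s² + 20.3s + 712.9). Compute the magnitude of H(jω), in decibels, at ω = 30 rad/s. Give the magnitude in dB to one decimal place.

2.8 dB

|j30 + 9.7| = √(30² + 9.7²) = 31.53
|(j30)² + 20.3(j30) + 712.9| = |-187.1 + j609| = 637.1
|H(j30)| = 28 × 31.53 / 637.1 = 1.3857
20 log₁₀(1.3857) = 2.83 dB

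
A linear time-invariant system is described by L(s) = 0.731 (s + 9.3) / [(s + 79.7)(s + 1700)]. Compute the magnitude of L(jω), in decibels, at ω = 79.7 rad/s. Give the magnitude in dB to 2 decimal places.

|j79.7 + 9.3| = √(79.7² + 9.3²) = 80.24
|j79.7 + 79.7| = √(79.7² + 79.7²) = 112.7
|j79.7 + 1700| = √(79.7² + 1700²) = 1702
|L(j79.7)| = 0.731 × 80.24 / (112.7 × 1702) = 0.00030578
20 log₁₀(0.00030578) = -70.292 dB

-70.29 dB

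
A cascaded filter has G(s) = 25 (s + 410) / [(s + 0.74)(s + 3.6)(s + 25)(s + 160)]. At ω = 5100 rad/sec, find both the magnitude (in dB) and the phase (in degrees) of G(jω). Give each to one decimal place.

|j5100 + 410| = √(5100² + 410²) = 5116
|j5100 + 0.74| = √(5100² + 0.74²) = 5100
|j5100 + 3.6| = √(5100² + 3.6²) = 5100
|j5100 + 25| = √(5100² + 25²) = 5100
|j5100 + 160| = √(5100² + 160²) = 5103
|G(j5100)| = 25 × 5116 / (5100 × 5100 × 5100 × 5103) = 1.8898e-10
20 log₁₀(1.8898e-10) = -194.47 dB
∠(j5100 + 410) = arctan(5100/410) = 85.40°
∠(j5100 + 0.74) = arctan(5100/0.74) = 89.99°
∠(j5100 + 3.6) = arctan(5100/3.6) = 89.96°
∠(j5100 + 25) = arctan(5100/25) = 89.72°
∠(j5100 + 160) = arctan(5100/160) = 88.20°
∠G(j5100) = 85.40° − (89.99° + 89.96° + 89.72° + 88.20°) = -272.47°

|G| = -194.5 dB, ∠G = -272.5°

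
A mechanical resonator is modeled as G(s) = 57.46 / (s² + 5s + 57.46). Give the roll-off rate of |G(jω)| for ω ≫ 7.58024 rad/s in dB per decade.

-40 dB/decade

With 0 zeros and 2 poles, the high-frequency asymptotic slope is 20 × (0 − 2) = -40 dB/decade.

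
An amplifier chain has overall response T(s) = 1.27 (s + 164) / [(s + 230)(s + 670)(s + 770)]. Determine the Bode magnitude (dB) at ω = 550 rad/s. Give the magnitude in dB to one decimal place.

|j550 + 164| = √(550² + 164²) = 573.9
|j550 + 230| = √(550² + 230²) = 596.2
|j550 + 670| = √(550² + 670²) = 866.8
|j550 + 770| = √(550² + 770²) = 946.3
|T(j550)| = 1.27 × 573.9 / (596.2 × 866.8 × 946.3) = 1.4906e-06
20 log₁₀(1.4906e-06) = -116.53 dB

-116.5 dB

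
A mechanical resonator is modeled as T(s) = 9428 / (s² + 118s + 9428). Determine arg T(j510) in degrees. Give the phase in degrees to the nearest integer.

-167°

∠[(j510)² + 118(j510) + 9428] = ∠[-2.5067e+05 + j60180] = 166.50°
∠T(j510) = −166.50° = -166.50°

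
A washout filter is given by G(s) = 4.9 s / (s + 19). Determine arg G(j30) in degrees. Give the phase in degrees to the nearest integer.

32°

∠(j30) = 90.00°
∠(j30 + 19) = arctan(30/19) = 57.65°
∠G(j30) = 90.00° − 57.65° = 32.35°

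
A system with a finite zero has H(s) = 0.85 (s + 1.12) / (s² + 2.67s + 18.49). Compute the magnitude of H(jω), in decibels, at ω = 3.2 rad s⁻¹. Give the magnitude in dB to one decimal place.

-12.3 dB

|j3.2 + 1.12| = √(3.2² + 1.12²) = 3.39
|(j3.2)² + 2.67(j3.2) + 18.49| = |8.25 + j8.544| = 11.88
|H(j3.2)| = 0.85 × 3.39 / 11.88 = 0.24264
20 log₁₀(0.24264) = -12.30 dB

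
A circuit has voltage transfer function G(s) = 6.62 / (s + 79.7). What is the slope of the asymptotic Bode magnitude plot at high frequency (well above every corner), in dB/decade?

-20 dB/decade

With 0 zeros and 1 pole, the high-frequency asymptotic slope is 20 × (0 − 1) = -20 dB/decade.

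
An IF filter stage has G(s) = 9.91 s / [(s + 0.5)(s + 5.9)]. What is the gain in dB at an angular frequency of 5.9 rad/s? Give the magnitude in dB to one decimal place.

|j5.9| = 5.9
|j5.9 + 0.5| = √(5.9² + 0.5²) = 5.921
|j5.9 + 5.9| = √(5.9² + 5.9²) = 8.344
|G(j5.9)| = 9.91 × 5.9 / (5.921 × 8.344) = 1.1835
20 log₁₀(1.1835) = 1.46 dB

1.5 dB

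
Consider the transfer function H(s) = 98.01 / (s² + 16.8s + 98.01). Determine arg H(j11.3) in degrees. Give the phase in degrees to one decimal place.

∠[(j11.3)² + 16.8(j11.3) + 98.01] = ∠[-29.68 + j189.84] = 98.89°
∠H(j11.3) = −98.89° = -98.89°

-98.9 deg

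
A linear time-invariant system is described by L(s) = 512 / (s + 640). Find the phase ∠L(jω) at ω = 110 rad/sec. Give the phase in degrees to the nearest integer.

-10°

∠(j110 + 640) = arctan(110/640) = 9.75°
∠L(j110) = −9.75° = -9.75°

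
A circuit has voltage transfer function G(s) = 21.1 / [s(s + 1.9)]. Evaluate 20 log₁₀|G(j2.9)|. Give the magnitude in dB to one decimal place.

|j2.9 + 1.9| = √(2.9² + 1.9²) = 3.467
|j2.9| = 2.9
|G(j2.9)| = 21.1 / (3.467 × 2.9) = 2.0986
20 log₁₀(2.0986) = 6.44 dB

6.4 dB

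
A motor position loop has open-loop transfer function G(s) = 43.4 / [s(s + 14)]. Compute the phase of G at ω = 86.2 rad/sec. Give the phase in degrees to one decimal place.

∠(j86.2 + 14) = arctan(86.2/14) = 80.77°
∠(j86.2) = 90.00°
∠G(j86.2) = − (80.77° + 90.00°) = -170.77°

-170.8 deg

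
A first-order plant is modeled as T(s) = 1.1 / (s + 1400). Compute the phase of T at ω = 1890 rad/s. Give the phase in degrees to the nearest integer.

-53°

∠(j1890 + 1400) = arctan(1890/1400) = 53.47°
∠T(j1890) = −53.47° = -53.47°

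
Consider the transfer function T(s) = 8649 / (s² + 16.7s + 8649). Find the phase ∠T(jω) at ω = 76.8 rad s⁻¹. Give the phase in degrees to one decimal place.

-25.0°

∠[(j76.8)² + 16.7(j76.8) + 8649] = ∠[2750.8 + j1282.6] = 25.00°
∠T(j76.8) = −25.00° = -25.00°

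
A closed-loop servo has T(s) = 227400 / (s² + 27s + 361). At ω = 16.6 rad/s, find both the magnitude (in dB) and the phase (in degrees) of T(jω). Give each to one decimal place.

|(j16.6)² + 27(j16.6) + 361| = |85.44 + j448.2| = 456.3
|T(j16.6)| = 227400 / 456.3 = 498.39
20 log₁₀(498.39) = 53.95 dB
∠[(j16.6)² + 27(j16.6) + 361] = ∠[85.44 + j448.2] = 79.21°
∠T(j16.6) = −79.21° = -79.21°

|T| = 54.0 dB, ∠T = -79.2 deg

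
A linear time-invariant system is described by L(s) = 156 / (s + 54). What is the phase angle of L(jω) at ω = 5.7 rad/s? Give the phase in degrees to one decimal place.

∠(j5.7 + 54) = arctan(5.7/54) = 6.03°
∠L(j5.7) = −6.03° = -6.03°

-6.0°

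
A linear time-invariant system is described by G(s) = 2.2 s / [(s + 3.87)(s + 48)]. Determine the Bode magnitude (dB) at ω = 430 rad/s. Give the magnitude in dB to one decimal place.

-45.9 dB

|j430| = 430
|j430 + 3.87| = √(430² + 3.87²) = 430
|j430 + 48| = √(430² + 48²) = 432.7
|G(j430)| = 2.2 × 430 / (430 × 432.7) = 0.0050845
20 log₁₀(0.0050845) = -45.88 dB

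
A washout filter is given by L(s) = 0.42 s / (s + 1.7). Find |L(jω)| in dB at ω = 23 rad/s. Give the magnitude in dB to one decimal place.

-7.6 dB

|j23| = 23
|j23 + 1.7| = √(23² + 1.7²) = 23.06
|L(j23)| = 0.42 × 23 / 23.06 = 0.41886
20 log₁₀(0.41886) = -7.56 dB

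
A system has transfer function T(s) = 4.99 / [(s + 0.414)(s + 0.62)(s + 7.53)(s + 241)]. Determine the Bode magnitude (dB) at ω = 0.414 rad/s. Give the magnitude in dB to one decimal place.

|j0.414 + 0.414| = √(0.414² + 0.414²) = 0.5855
|j0.414 + 0.62| = √(0.414² + 0.62²) = 0.7455
|j0.414 + 7.53| = √(0.414² + 7.53²) = 7.541
|j0.414 + 241| = √(0.414² + 241²) = 241
|T(j0.414)| = 4.99 / (0.5855 × 0.7455 × 7.541 × 241) = 0.0062901
20 log₁₀(0.0062901) = -44.03 dB

-44.0 dB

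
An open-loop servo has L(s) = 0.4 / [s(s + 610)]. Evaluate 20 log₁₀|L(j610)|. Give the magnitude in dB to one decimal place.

-122.4 dB

|j610 + 610| = √(610² + 610²) = 862.7
|j610| = 610
|L(j610)| = 0.4 / (862.7 × 610) = 7.6013e-07
20 log₁₀(7.6013e-07) = -122.38 dB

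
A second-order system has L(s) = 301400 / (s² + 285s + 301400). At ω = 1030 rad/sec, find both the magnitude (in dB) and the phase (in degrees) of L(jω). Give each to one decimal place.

|L| = -8.6 dB, ∠L = -158.9°

|(j1030)² + 285(j1030) + 301400| = |-7.595e+05 + j2.9355e+05| = 8.143e+05
|L(j1030)| = 301400 / 8.143e+05 = 0.37015
20 log₁₀(0.37015) = -8.63 dB
∠[(j1030)² + 285(j1030) + 301400] = ∠[-7.595e+05 + j2.9355e+05] = 158.87°
∠L(j1030) = −158.87° = -158.87°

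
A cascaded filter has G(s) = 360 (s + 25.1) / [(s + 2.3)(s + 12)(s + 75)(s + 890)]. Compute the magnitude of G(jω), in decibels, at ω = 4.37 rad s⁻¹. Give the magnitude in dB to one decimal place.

-53.3 dB

|j4.37 + 25.1| = √(4.37² + 25.1²) = 25.48
|j4.37 + 2.3| = √(4.37² + 2.3²) = 4.938
|j4.37 + 12| = √(4.37² + 12²) = 12.77
|j4.37 + 75| = √(4.37² + 75²) = 75.13
|j4.37 + 890| = √(4.37² + 890²) = 890
|G(j4.37)| = 360 × 25.48 / (4.938 × 12.77 × 75.13 × 890) = 0.002175
20 log₁₀(0.002175) = -53.25 dB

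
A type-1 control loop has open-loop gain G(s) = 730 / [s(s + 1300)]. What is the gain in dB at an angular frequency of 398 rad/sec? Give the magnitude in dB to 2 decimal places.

|j398 + 1300| = √(398² + 1300²) = 1360
|j398| = 398
|G(j398)| = 730 / (1360 × 398) = 0.0013491
20 log₁₀(0.0013491) = -57.399 dB

-57.40 dB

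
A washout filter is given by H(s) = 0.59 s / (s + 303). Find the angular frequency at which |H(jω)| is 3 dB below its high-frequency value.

303 rad/s

For a single-pole high-pass, the −3 dB point is at the pole: ω = 303 rad/s.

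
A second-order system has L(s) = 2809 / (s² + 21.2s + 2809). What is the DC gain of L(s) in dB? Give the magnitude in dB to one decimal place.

L(0) = 2809 / 2809 = 1
20 log₁₀(1) = 0.00 dB

0.0 dB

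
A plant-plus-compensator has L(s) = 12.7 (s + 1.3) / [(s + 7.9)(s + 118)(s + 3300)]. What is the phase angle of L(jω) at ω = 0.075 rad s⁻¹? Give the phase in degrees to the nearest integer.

∠(j0.075 + 1.3) = arctan(0.075/1.3) = 3.30°
∠(j0.075 + 7.9) = arctan(0.075/7.9) = 0.54°
∠(j0.075 + 118) = arctan(0.075/118) = 0.04°
∠(j0.075 + 3300) = arctan(0.075/3300) = 0.00°
∠L(j0.075) = 3.30° − (0.54° + 0.04° + 0.00°) = 2.72°

3 deg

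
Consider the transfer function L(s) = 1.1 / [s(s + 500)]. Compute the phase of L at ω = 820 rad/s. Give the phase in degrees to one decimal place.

-148.6°

∠(j820 + 500) = arctan(820/500) = 58.63°
∠(j820) = 90.00°
∠L(j820) = − (58.63° + 90.00°) = -148.63°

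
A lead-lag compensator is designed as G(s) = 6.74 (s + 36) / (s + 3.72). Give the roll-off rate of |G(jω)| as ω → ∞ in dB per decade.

0 dB/decade

With 1 zero and 1 pole, the high-frequency asymptotic slope is 20 × (1 − 1) = 0 dB/decade.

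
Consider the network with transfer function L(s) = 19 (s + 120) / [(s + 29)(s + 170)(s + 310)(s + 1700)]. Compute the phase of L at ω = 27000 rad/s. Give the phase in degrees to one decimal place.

∠(j27000 + 120) = arctan(27000/120) = 89.75°
∠(j27000 + 29) = arctan(27000/29) = 89.94°
∠(j27000 + 170) = arctan(27000/170) = 89.64°
∠(j27000 + 310) = arctan(27000/310) = 89.34°
∠(j27000 + 1700) = arctan(27000/1700) = 86.40°
∠L(j27000) = 89.75° − (89.94° + 89.64° + 89.34° + 86.40°) = -265.57°

-265.6°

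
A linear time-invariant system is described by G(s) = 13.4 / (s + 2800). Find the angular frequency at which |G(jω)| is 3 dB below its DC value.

For a single-pole low-pass, the −3 dB point is at the pole: ω = 2800 rad/s.

2800 rad/s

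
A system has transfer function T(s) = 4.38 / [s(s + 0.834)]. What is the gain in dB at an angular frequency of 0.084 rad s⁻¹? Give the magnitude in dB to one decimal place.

|j0.084 + 0.834| = √(0.084² + 0.834²) = 0.8382
|j0.084| = 0.084
|T(j0.084)| = 4.38 / (0.8382 × 0.084) = 62.207
20 log₁₀(62.207) = 35.88 dB

35.9 dB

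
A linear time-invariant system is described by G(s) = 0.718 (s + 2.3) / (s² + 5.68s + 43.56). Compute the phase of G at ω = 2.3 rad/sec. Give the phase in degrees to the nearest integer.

26°

∠(j2.3 + 2.3) = arctan(2.3/2.3) = 45.00°
∠[(j2.3)² + 5.68(j2.3) + 43.56] = ∠[38.27 + j13.064] = 18.85°
∠G(j2.3) = 45.00° − 18.85° = 26.15°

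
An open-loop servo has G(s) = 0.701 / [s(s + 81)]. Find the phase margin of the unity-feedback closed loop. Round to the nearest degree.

90°

Gain crossover: |G(jω)| = 1 at ω ≈ 0.00865 rad/sec.
∠G(j0.00865) = −90° − arctan(0.00865/81) ≈ -90.01°
PM = 180° + (-90.01°) = 89.99°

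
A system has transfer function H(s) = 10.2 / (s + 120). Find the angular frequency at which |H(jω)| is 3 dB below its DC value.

120 rad/s

For a single-pole low-pass, the −3 dB point is at the pole: ω = 120 rad/s.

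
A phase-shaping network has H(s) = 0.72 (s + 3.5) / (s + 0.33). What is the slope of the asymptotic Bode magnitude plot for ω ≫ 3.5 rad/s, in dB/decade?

With 1 zero and 1 pole, the high-frequency asymptotic slope is 20 × (1 − 1) = 0 dB/decade.

0 dB/decade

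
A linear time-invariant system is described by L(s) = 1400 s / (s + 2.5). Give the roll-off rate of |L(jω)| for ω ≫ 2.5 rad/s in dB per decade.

0 dB/decade

With 1 zero and 1 pole, the high-frequency asymptotic slope is 20 × (1 − 1) = 0 dB/decade.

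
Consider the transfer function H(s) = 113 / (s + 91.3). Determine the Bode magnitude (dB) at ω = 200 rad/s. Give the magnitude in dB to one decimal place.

|j200 + 91.3| = √(200² + 91.3²) = 219.9
|H(j200)| = 113 / 219.9 = 0.51398
20 log₁₀(0.51398) = -5.78 dB

-5.8 dB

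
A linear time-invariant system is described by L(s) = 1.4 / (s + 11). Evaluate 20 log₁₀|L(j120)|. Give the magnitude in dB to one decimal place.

-38.7 dB

|j120 + 11| = √(120² + 11²) = 120.5
|L(j120)| = 1.4 / 120.5 = 0.011618
20 log₁₀(0.011618) = -38.70 dB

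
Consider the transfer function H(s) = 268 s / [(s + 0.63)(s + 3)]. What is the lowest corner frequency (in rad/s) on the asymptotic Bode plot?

0.63 rad/s

Break frequencies occur at each pole and zero magnitude: 0.63 rad/s, 3 rad/s.
The lowest is 0.63 rad/s.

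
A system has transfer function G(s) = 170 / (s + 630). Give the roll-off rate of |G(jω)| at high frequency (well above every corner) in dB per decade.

-20 dB/decade

With 0 zeros and 1 pole, the high-frequency asymptotic slope is 20 × (0 − 1) = -20 dB/decade.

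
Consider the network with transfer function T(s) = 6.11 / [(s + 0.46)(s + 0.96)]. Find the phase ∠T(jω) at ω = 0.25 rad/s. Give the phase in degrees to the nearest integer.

∠(j0.25 + 0.46) = arctan(0.25/0.46) = 28.52°
∠(j0.25 + 0.96) = arctan(0.25/0.96) = 14.60°
∠T(j0.25) = − (28.52° + 14.60°) = -43.12°

-43°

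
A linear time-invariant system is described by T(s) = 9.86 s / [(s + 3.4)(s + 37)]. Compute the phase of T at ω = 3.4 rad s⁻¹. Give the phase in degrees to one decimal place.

39.7 deg

∠(j3.4) = 90.00°
∠(j3.4 + 3.4) = arctan(3.4/3.4) = 45.00°
∠(j3.4 + 37) = arctan(3.4/37) = 5.25°
∠T(j3.4) = 90.00° − (45.00° + 5.25°) = 39.75°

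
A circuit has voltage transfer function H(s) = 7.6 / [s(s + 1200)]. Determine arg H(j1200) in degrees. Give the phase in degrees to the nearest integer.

-135 deg

∠(j1200 + 1200) = arctan(1200/1200) = 45.00°
∠(j1200) = 90.00°
∠H(j1200) = − (45.00° + 90.00°) = -135.00°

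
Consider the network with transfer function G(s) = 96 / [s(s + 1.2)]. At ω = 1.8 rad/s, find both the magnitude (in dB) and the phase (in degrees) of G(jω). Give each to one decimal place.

|j1.8 + 1.2| = √(1.8² + 1.2²) = 2.163
|j1.8| = 1.8
|G(j1.8)| = 96 / (2.163 × 1.8) = 24.653
20 log₁₀(24.653) = 27.84 dB
∠(j1.8 + 1.2) = arctan(1.8/1.2) = 56.31°
∠(j1.8) = 90.00°
∠G(j1.8) = − (56.31° + 90.00°) = -146.31°

|G| = 27.8 dB, ∠G = -146.3°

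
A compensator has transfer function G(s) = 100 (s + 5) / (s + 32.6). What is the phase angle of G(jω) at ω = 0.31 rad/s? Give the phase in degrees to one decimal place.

∠(j0.31 + 5) = arctan(0.31/5) = 3.55°
∠(j0.31 + 32.6) = arctan(0.31/32.6) = 0.54°
∠G(j0.31) = 3.55° − 0.54° = 3.00°

3.0°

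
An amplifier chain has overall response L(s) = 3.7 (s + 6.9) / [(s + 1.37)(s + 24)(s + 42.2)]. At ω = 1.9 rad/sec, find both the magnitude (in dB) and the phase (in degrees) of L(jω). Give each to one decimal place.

|j1.9 + 6.9| = √(1.9² + 6.9²) = 7.157
|j1.9 + 1.37| = √(1.9² + 1.37²) = 2.342
|j1.9 + 24| = √(1.9² + 24²) = 24.08
|j1.9 + 42.2| = √(1.9² + 42.2²) = 42.24
|L(j1.9)| = 3.7 × 7.157 / (2.342 × 24.08 × 42.24) = 0.011116
20 log₁₀(0.011116) = -39.08 dB
∠(j1.9 + 6.9) = arctan(1.9/6.9) = 15.40°
∠(j1.9 + 1.37) = arctan(1.9/1.37) = 54.21°
∠(j1.9 + 24) = arctan(1.9/24) = 4.53°
∠(j1.9 + 42.2) = arctan(1.9/42.2) = 2.58°
∠L(j1.9) = 15.40° − (54.21° + 4.53° + 2.58°) = -45.92°

|L| = -39.1 dB, ∠L = -45.9°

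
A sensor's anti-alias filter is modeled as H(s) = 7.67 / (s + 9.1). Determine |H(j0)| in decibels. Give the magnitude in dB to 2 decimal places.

H(0) = 7.67 / 9.1 = 0.84286
20 log₁₀(0.84286) = -1.485 dB

-1.48 dB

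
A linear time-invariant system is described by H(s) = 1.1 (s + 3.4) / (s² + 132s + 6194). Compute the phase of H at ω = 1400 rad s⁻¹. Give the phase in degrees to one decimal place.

-84.7°

∠(j1400 + 3.4) = arctan(1400/3.4) = 89.86°
∠[(j1400)² + 132(j1400) + 6194] = ∠[-1.9538e+06 + j1.848e+05] = 174.60°
∠H(j1400) = 89.86° − 174.60° = -84.74°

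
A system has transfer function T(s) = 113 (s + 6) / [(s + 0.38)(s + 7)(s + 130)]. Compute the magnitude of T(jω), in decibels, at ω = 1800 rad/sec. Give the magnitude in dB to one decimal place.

|j1800 + 6| = √(1800² + 6²) = 1800
|j1800 + 0.38| = √(1800² + 0.38²) = 1800
|j1800 + 7| = √(1800² + 7²) = 1800
|j1800 + 130| = √(1800² + 130²) = 1805
|T(j1800)| = 113 × 1800 / (1800 × 1800 × 1805) = 3.4786e-05
20 log₁₀(3.4786e-05) = -89.17 dB

-89.2 dB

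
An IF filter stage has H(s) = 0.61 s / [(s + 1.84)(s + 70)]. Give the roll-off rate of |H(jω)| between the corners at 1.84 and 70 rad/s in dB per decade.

In this band the factors already past their corner are: 1 differentiator zero, pole at 1.84; net slope = 0 dB/decade.

0 dB/decade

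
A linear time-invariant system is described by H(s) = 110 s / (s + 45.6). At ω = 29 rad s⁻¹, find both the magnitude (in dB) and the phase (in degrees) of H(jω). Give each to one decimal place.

|H| = 35.4 dB, ∠H = 57.5 deg

|j29| = 29
|j29 + 45.6| = √(29² + 45.6²) = 54.04
|H(j29)| = 110 × 29 / 54.04 = 59.03
20 log₁₀(59.03) = 35.42 dB
∠(j29) = 90.00°
∠(j29 + 45.6) = arctan(29/45.6) = 32.45°
∠H(j29) = 90.00° − 32.45° = 57.55°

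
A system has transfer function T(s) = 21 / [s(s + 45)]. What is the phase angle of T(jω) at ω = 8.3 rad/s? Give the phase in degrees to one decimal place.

∠(j8.3 + 45) = arctan(8.3/45) = 10.45°
∠(j8.3) = 90.00°
∠T(j8.3) = − (10.45° + 90.00°) = -100.45°

-100.5°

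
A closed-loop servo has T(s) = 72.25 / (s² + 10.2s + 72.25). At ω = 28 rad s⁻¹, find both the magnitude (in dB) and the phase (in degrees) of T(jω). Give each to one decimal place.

|T| = -20.5 dB, ∠T = -158.1°

|(j28)² + 10.2(j28) + 72.25| = |-711.75 + j285.6| = 766.9
|T(j28)| = 72.25 / 766.9 = 0.094209
20 log₁₀(0.094209) = -20.52 dB
∠[(j28)² + 10.2(j28) + 72.25] = ∠[-711.75 + j285.6] = 158.14°
∠T(j28) = −158.14° = -158.14°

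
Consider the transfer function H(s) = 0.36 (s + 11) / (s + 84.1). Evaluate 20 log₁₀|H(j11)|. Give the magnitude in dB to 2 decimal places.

|j11 + 11| = √(11² + 11²) = 15.56
|j11 + 84.1| = √(11² + 84.1²) = 84.82
|H(j11)| = 0.36 × 15.56 / 84.82 = 0.066028
20 log₁₀(0.066028) = -23.605 dB

-23.61 dB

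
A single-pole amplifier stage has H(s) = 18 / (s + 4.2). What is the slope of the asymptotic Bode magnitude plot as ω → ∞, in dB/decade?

-20 dB/decade

With 0 zeros and 1 pole, the high-frequency asymptotic slope is 20 × (0 − 1) = -20 dB/decade.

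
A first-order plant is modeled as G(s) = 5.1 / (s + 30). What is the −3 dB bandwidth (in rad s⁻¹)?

30 rad s⁻¹

For a single-pole low-pass, the −3 dB point is at the pole: ω = 30 rad s⁻¹.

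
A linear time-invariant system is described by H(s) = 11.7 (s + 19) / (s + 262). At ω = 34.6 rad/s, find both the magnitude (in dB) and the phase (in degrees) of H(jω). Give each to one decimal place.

|j34.6 + 19| = √(34.6² + 19²) = 39.47
|j34.6 + 262| = √(34.6² + 262²) = 264.3
|H(j34.6)| = 11.7 × 39.47 / 264.3 = 1.7476
20 log₁₀(1.7476) = 4.85 dB
∠(j34.6 + 19) = arctan(34.6/19) = 61.23°
∠(j34.6 + 262) = arctan(34.6/262) = 7.52°
∠H(j34.6) = 61.23° − 7.52° = 53.70°

|H| = 4.8 dB, ∠H = 53.7°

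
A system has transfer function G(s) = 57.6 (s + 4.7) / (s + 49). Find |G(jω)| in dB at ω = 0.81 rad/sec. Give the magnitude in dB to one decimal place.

|j0.81 + 4.7| = √(0.81² + 4.7²) = 4.769
|j0.81 + 49| = √(0.81² + 49²) = 49.01
|G(j0.81)| = 57.6 × 4.769 / 49.01 = 5.6056
20 log₁₀(5.6056) = 14.97 dB

15.0 dB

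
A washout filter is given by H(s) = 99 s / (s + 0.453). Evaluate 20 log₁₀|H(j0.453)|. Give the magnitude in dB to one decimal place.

36.9 dB

|j0.453| = 0.453
|j0.453 + 0.453| = √(0.453² + 0.453²) = 0.6406
|H(j0.453)| = 99 × 0.453 / 0.6406 = 70.004
20 log₁₀(70.004) = 36.90 dB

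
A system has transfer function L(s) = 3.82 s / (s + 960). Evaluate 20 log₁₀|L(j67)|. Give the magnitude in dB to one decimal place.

-11.5 dB

|j67| = 67
|j67 + 960| = √(67² + 960²) = 962.3
|L(j67)| = 3.82 × 67 / 962.3 = 0.26596
20 log₁₀(0.26596) = -11.50 dB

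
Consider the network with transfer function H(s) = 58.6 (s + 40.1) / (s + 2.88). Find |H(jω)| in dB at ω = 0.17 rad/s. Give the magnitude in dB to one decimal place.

|j0.17 + 40.1| = √(0.17² + 40.1²) = 40.1
|j0.17 + 2.88| = √(0.17² + 2.88²) = 2.885
|H(j0.17)| = 58.6 × 40.1 / 2.885 = 814.51
20 log₁₀(814.51) = 58.22 dB

58.2 dB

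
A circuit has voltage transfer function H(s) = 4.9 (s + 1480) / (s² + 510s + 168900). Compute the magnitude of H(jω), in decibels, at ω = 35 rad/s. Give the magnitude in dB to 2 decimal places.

|j35 + 1480| = √(35² + 1480²) = 1480
|(j35)² + 510(j35) + 168900| = |1.6768e+05 + j17850| = 1.686e+05
|H(j35)| = 4.9 × 1480 / 1.686e+05 = 0.043019
20 log₁₀(0.043019) = -27.327 dB

-27.33 dB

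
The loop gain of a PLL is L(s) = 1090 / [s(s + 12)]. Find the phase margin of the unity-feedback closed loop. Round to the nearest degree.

21°

Gain crossover: |L(jω)| = 1 at ω ≈ 31.9 rad s⁻¹.
∠L(j31.9) = −90° − arctan(31.9/12) ≈ -159.41°
PM = 180° + (-159.41°) = 20.59°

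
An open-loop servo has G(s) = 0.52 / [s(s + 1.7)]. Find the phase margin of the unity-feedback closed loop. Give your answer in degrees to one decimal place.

80.0°

Gain crossover: |G(jω)| = 1 at ω ≈ 0.301 rad/s.
∠G(j0.301) = −90° − arctan(0.301/1.7) ≈ -100.05°
PM = 180° + (-100.05°) = 79.95°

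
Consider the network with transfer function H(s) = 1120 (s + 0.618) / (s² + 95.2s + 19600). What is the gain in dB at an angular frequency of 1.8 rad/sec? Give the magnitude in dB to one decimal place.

|j1.8 + 0.618| = √(1.8² + 0.618²) = 1.903
|(j1.8)² + 95.2(j1.8) + 19600| = |19597 + j171.36| = 1.96e+04
|H(j1.8)| = 1120 × 1.903 / 1.96e+04 = 0.10876
20 log₁₀(0.10876) = -19.27 dB

-19.3 dB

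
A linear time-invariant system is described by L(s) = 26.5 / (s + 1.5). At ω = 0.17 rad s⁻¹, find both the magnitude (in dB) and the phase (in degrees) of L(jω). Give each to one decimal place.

|j0.17 + 1.5| = √(0.17² + 1.5²) = 1.51
|L(j0.17)| = 26.5 / 1.51 = 17.554
20 log₁₀(17.554) = 24.89 dB
∠(j0.17 + 1.5) = arctan(0.17/1.5) = 6.47°
∠L(j0.17) = −6.47° = -6.47°

|L| = 24.9 dB, ∠L = -6.5°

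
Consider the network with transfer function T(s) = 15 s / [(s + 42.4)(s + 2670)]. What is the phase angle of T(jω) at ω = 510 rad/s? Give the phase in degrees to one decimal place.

∠(j510) = 90.00°
∠(j510 + 42.4) = arctan(510/42.4) = 85.25°
∠(j510 + 2670) = arctan(510/2670) = 10.81°
∠T(j510) = 90.00° − (85.25° + 10.81°) = -6.06°

-6.1°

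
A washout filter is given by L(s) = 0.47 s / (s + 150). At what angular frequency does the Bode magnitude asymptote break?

The single real pole at s = −150 gives a corner at ω = 150 rad s⁻¹.

150 rad s⁻¹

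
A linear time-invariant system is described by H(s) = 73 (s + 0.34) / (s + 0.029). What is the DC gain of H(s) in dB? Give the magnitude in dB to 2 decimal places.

H(0) = 73 × 0.34 / 0.029 = 855.86
20 log₁₀(855.86) = 58.648 dB

58.65 dB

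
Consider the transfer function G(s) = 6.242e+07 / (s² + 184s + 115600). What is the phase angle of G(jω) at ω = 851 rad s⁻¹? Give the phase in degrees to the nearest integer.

∠[(j851)² + 184(j851) + 115600] = ∠[-6.086e+05 + j1.5658e+05] = 165.57°
∠G(j851) = −165.57° = -165.57°

-166°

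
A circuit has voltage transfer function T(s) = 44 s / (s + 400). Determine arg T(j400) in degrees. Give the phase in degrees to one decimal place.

45.0°

∠(j400) = 90.00°
∠(j400 + 400) = arctan(400/400) = 45.00°
∠T(j400) = 90.00° − 45.00° = 45.00°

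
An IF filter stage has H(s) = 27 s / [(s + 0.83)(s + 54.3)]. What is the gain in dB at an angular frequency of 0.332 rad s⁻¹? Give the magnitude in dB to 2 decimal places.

-14.67 dB

|j0.332| = 0.332
|j0.332 + 0.83| = √(0.332² + 0.83²) = 0.8939
|j0.332 + 54.3| = √(0.332² + 54.3²) = 54.3
|H(j0.332)| = 27 × 0.332 / (0.8939 × 54.3) = 0.18467
20 log₁₀(0.18467) = -14.672 dB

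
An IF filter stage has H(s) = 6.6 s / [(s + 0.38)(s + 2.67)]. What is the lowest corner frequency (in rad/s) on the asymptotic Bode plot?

0.38 rad/s

Break frequencies occur at each pole and zero magnitude: 0.38 rad/s, 2.67 rad/s.
The lowest is 0.38 rad/s.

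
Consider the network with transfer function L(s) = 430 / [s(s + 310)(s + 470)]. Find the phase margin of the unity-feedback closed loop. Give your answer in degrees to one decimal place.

90.0 deg

Gain crossover: |L(jω)| = 1 at ω ≈ 0.00295 rad s⁻¹.
∠L(j0.00295) = −90° − arctan(0.00295/310) − arctan(0.00295/470) ≈ -90.00°
PM = 180° + (-90.00°) = 90.00°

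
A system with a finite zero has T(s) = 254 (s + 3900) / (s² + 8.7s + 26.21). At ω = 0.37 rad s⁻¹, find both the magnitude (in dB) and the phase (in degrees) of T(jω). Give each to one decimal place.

|j0.37 + 3900| = √(0.37² + 3900²) = 3900
|(j0.37)² + 8.7(j0.37) + 26.21| = |26.073 + j3.219| = 26.27
|T(j0.37)| = 254 × 3900 / 26.27 = 37707
20 log₁₀(37707) = 91.53 dB
∠(j0.37 + 3900) = arctan(0.37/3900) = 0.01°
∠[(j0.37)² + 8.7(j0.37) + 26.21] = ∠[26.073 + j3.219] = 7.04°
∠T(j0.37) = 0.01° − 7.04° = -7.03°

|T| = 91.5 dB, ∠T = -7.0°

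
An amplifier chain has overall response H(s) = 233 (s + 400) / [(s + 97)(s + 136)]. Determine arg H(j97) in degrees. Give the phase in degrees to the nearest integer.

∠(j97 + 400) = arctan(97/400) = 13.63°
∠(j97 + 97) = arctan(97/97) = 45.00°
∠(j97 + 136) = arctan(97/136) = 35.50°
∠H(j97) = 13.63° − (45.00° + 35.50°) = -66.87°

-67 deg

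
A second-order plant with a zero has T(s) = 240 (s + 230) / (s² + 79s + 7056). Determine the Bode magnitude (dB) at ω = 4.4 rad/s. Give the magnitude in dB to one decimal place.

|j4.4 + 230| = √(4.4² + 230²) = 230
|(j4.4)² + 79(j4.4) + 7056| = |7036.6 + j347.6| = 7045
|T(j4.4)| = 240 × 230 / 7045 = 7.8365
20 log₁₀(7.8365) = 17.88 dB

17.9 dB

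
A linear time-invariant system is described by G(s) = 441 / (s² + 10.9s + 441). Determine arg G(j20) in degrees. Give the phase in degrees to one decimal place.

∠[(j20)² + 10.9(j20) + 441] = ∠[41 + j218] = 79.35°
∠G(j20) = −79.35° = -79.35°

-79.3°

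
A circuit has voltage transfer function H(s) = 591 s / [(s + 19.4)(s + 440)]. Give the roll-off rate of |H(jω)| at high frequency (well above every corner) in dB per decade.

-20 dB/decade

With 1 zero and 2 poles, the high-frequency asymptotic slope is 20 × (1 − 2) = -20 dB/decade.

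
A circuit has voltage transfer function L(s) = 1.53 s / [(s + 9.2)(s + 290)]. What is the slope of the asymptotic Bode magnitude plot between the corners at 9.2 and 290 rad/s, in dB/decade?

0 dB/decade

In this band the factors already past their corner are: 1 differentiator zero, pole at 9.2; net slope = 0 dB/decade.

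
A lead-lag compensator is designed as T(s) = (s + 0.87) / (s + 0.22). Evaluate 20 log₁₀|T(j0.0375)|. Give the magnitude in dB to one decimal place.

11.8 dB

|j0.0375 + 0.87| = √(0.0375² + 0.87²) = 0.8708
|j0.0375 + 0.22| = √(0.0375² + 0.22²) = 0.2232
|T(j0.0375)| = 1 × 0.8708 / 0.2232 = 3.9019
20 log₁₀(3.9019) = 11.83 dB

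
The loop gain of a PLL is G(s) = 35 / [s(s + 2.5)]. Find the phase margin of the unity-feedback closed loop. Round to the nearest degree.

24°

Gain crossover: |G(jω)| = 1 at ω ≈ 5.66 rad/s.
∠G(j5.66) = −90° − arctan(5.66/2.5) ≈ -156.16°
PM = 180° + (-156.16°) = 23.84°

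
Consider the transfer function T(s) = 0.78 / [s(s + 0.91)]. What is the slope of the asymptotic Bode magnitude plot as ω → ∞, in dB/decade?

-40 dB/decade

With 0 zeros and 2 poles, the high-frequency asymptotic slope is 20 × (0 − 2) = -40 dB/decade.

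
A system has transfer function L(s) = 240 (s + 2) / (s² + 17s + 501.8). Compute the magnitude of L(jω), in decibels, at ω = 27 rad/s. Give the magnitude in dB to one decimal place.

22.1 dB

|j27 + 2| = √(27² + 2²) = 27.07
|(j27)² + 17(j27) + 501.8| = |-227.2 + j459| = 512.2
|L(j27)| = 240 × 27.07 / 512.2 = 12.687
20 log₁₀(12.687) = 22.07 dB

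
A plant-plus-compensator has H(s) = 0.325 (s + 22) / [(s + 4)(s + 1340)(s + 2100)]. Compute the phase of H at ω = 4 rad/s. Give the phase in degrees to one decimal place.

∠(j4 + 22) = arctan(4/22) = 10.30°
∠(j4 + 4) = arctan(4/4) = 45.00°
∠(j4 + 1340) = arctan(4/1340) = 0.17°
∠(j4 + 2100) = arctan(4/2100) = 0.11°
∠H(j4) = 10.30° − (45.00° + 0.17° + 0.11°) = -34.98°

-35.0°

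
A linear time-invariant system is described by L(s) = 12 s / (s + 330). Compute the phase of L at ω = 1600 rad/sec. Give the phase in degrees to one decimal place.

11.7°

∠(j1600) = 90.00°
∠(j1600 + 330) = arctan(1600/330) = 78.35°
∠L(j1600) = 90.00° − 78.35° = 11.65°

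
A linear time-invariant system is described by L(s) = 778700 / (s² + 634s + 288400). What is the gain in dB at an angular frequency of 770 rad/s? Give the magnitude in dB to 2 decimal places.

|(j770)² + 634(j770) + 288400| = |-3.045e+05 + j4.8818e+05| = 5.754e+05
|L(j770)| = 778700 / 5.754e+05 = 1.3534
20 log₁₀(1.3534) = 2.629 dB

2.63 dB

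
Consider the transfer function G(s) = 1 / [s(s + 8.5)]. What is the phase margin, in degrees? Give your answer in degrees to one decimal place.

Gain crossover: |G(jω)| = 1 at ω ≈ 0.118 rad/s.
∠G(j0.118) = −90° − arctan(0.118/8.5) ≈ -90.79°
PM = 180° + (-90.79°) = 89.21°

89.2 deg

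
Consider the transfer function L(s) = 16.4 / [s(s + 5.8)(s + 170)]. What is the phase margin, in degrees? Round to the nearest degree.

Gain crossover: |L(jω)| = 1 at ω ≈ 0.0166 rad/sec.
∠L(j0.0166) = −90° − arctan(0.0166/5.8) − arctan(0.0166/170) ≈ -90.17°
PM = 180° + (-90.17°) = 89.83°

90°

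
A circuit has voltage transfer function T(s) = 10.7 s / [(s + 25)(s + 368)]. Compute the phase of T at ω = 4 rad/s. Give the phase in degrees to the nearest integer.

∠(j4) = 90.00°
∠(j4 + 25) = arctan(4/25) = 9.09°
∠(j4 + 368) = arctan(4/368) = 0.62°
∠T(j4) = 90.00° − (9.09° + 0.62°) = 80.29°

80°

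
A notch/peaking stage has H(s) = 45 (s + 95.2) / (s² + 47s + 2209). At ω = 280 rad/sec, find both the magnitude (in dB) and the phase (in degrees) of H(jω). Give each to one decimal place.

|j280 + 95.2| = √(280² + 95.2²) = 295.7
|(j280)² + 47(j280) + 2209| = |-76191 + j13160| = 7.732e+04
|H(j280)| = 45 × 295.7 / 7.732e+04 = 0.17212
20 log₁₀(0.17212) = -15.28 dB
∠(j280 + 95.2) = arctan(280/95.2) = 71.22°
∠[(j280)² + 47(j280) + 2209] = ∠[-76191 + j13160] = 170.20°
∠H(j280) = 71.22° − 170.20° = -98.98°

|H| = -15.3 dB, ∠H = -99.0 deg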